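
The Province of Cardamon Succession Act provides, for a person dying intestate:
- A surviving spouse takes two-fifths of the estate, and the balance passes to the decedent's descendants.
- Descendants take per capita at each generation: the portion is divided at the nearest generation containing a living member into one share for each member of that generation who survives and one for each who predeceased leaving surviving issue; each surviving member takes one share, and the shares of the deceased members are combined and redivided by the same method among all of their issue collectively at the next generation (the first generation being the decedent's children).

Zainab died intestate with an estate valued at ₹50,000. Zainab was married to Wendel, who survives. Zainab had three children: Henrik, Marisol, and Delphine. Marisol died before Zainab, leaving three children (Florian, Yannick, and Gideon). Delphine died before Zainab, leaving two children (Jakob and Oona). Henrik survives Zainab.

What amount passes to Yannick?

Yannick receives ₹4,000.

Wendel takes two-fifths of ₹50,000 = ₹20,000. The remaining ₹30,000 passes to the descendants.
The descendants' portion (₹30,000) is divided at the children's generation into 3 shares of ₹10,000. Henrik takes ₹10,000. The 2 shares of the deceased (Marisol and Delphine) are combined into a pool of ₹20,000.
That pool (₹20,000) is divided at the grandchildren's generation equally among Florian, Yannick, Gideon, Jakob, and Oona: ₹4,000 each.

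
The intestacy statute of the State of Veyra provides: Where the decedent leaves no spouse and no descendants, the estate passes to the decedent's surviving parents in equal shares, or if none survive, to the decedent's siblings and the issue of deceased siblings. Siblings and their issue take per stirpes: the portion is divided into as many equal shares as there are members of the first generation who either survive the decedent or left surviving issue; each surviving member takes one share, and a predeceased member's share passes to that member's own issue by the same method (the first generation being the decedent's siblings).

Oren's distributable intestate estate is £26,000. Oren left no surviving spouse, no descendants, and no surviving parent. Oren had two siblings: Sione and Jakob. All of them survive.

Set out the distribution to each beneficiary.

The entire £26,000 passes to the siblings and their issue.
That amount (£26,000) is divided into 2 shares of £13,000: Sione and Jakob each take £13,000.

Sione: £13,000; Jakob: £13,000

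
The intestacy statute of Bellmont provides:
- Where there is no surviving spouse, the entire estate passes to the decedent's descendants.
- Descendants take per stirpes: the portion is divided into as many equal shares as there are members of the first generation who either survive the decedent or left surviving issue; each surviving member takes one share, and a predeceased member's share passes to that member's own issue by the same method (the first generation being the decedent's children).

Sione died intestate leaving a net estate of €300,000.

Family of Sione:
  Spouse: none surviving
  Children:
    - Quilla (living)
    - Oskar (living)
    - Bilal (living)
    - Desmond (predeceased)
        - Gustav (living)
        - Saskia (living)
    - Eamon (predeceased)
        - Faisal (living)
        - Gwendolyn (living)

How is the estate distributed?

Quilla: €60,000; Oskar: €60,000; Bilal: €60,000; Gustav: €30,000; Saskia: €30,000; Faisal: €30,000; Gwendolyn: €30,000

The entire €300,000 passes to the descendants.
That amount (€300,000) is divided into 5 shares of €60,000: Quilla, Oskar, and Bilal each take €60,000; Desmond's €60,000 share passes to Desmond's issue; Eamon's €60,000 share passes to Eamon's issue.
Desmond's share (€60,000) is divided into 2 shares of €30,000: Gustav and Saskia each take €30,000.
Eamon's share (€60,000) is divided into 2 shares of €30,000: Faisal and Gwendolyn each take €30,000.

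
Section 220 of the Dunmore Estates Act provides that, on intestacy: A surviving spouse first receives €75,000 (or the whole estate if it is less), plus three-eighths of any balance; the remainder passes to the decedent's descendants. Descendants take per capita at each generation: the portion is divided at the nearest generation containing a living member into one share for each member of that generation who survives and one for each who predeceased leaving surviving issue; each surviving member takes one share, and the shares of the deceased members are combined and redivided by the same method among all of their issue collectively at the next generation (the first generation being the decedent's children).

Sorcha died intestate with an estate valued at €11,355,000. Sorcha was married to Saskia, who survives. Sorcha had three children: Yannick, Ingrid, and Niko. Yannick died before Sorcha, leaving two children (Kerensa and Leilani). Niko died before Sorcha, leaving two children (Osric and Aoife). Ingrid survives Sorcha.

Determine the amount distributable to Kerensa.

Saskia first takes €75,000, leaving a balance of €11,280,000. Saskia then takes three-eighths of the balance (€4,230,000), for a total of €4,305,000. The remaining €7,050,000 passes to the descendants.
The descendants' portion (€7,050,000) is divided at the children's generation into 3 shares of €2,350,000. Ingrid takes €2,350,000. The 2 shares of the deceased (Yannick and Niko) are combined into a pool of €4,700,000.
That pool (€4,700,000) is divided at the grandchildren's generation equally among Kerensa, Leilani, Osric, and Aoife: €1,175,000 each.

Kerensa receives €1,175,000.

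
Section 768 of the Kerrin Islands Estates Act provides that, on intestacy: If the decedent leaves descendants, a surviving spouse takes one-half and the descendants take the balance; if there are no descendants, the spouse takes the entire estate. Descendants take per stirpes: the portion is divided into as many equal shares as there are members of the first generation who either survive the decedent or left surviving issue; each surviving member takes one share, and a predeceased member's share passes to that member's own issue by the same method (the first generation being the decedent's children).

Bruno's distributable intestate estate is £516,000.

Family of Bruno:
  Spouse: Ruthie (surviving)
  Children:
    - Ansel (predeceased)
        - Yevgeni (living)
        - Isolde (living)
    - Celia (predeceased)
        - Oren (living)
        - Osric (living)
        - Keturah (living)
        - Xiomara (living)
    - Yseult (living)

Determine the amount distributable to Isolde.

Ruthie takes one-half of £516,000 = £258,000. The remaining £258,000 passes to the descendants.
The descendants' portion (£258,000) is divided into 3 shares of £86,000: Yseult takes £86,000; Ansel's £86,000 share passes to Ansel's issue; Celia's £86,000 share passes to Celia's issue.
Ansel's share (£86,000) is divided into 2 shares of £43,000: Yevgeni and Isolde each take £43,000.
Celia's share (£86,000) is divided into 4 shares of £21,500: Oren, Osric, Keturah, and Xiomara each take £21,500.

Isolde receives £43,000.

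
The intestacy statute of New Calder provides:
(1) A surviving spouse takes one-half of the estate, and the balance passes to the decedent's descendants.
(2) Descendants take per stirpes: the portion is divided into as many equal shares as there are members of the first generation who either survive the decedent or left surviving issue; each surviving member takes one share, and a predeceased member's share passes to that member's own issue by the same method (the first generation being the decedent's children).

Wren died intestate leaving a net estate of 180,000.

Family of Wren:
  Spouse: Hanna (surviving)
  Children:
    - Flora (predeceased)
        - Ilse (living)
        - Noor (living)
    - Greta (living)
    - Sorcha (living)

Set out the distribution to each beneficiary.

Hanna: 90,000; Ilse: 15,000; Noor: 15,000; Greta: 30,000; Sorcha: 30,000

Hanna takes one-half of 180,000 = 90,000. The remaining 90,000 passes to the descendants.
The descendants' portion (90,000) is divided into 3 shares of 30,000: Greta and Sorcha each take 30,000; Flora's 30,000 share passes to Flora's issue.
Flora's share (30,000) is divided into 2 shares of 15,000: Ilse and Noor each take 15,000.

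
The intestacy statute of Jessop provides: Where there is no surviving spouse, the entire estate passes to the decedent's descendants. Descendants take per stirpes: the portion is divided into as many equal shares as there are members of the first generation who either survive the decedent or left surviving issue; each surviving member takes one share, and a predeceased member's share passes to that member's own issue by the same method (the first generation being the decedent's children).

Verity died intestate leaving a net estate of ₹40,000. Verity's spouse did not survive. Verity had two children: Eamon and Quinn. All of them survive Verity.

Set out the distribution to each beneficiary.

The entire ₹40,000 passes to the descendants.
That amount (₹40,000) is divided into 2 shares of ₹20,000: Eamon and Quinn each take ₹20,000.

Eamon: ₹20,000; Quinn: ₹20,000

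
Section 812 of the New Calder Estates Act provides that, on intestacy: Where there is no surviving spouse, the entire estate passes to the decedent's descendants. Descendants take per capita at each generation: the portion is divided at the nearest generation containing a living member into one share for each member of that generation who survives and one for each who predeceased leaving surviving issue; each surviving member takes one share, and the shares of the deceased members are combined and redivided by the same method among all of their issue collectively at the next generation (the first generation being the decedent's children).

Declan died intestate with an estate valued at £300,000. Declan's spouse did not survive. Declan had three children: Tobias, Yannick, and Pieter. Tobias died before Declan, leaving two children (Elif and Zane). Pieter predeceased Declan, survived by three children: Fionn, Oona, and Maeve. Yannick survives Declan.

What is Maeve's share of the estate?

The entire £300,000 passes to the descendants.
That amount (£300,000) is divided at the children's generation into 3 shares of £100,000. Yannick takes £100,000. The 2 shares of the deceased (Tobias and Pieter) are combined into a pool of £200,000.
That pool (£200,000) is divided at the grandchildren's generation equally among Elif, Zane, Fionn, Oona, and Maeve: £40,000 each.

Maeve receives £40,000.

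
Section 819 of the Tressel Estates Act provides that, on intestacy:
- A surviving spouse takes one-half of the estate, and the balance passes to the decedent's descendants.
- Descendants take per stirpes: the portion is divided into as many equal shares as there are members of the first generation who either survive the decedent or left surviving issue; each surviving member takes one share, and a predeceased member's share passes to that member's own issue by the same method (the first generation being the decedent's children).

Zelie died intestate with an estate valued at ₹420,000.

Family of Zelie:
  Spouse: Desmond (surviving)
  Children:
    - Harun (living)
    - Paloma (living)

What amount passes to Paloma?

Paloma receives ₹105,000.

Desmond takes one-half of ₹420,000 = ₹210,000. The remaining ₹210,000 passes to the descendants.
The descendants' portion (₹210,000) is divided into 2 shares of ₹105,000: Harun and Paloma each take ₹105,000.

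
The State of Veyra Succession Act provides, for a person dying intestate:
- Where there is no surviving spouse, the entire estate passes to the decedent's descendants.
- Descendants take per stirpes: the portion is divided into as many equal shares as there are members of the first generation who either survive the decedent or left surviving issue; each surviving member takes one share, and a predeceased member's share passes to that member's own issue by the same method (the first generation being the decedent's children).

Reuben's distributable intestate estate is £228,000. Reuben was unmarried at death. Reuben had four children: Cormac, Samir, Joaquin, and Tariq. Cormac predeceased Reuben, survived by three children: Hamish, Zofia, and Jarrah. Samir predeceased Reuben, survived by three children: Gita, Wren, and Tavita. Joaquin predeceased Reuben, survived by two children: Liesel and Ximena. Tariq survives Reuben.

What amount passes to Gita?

The entire £228,000 passes to the descendants.
That amount (£228,000) is divided into 4 shares of £57,000: Tariq takes £57,000; Cormac's £57,000 share passes to Cormac's issue; Samir's £57,000 share passes to Samir's issue; Joaquin's £57,000 share passes to Joaquin's issue.
Cormac's share (£57,000) is divided into 3 shares of £19,000: Hamish, Zofia, and Jarrah each take £19,000.
Samir's share (£57,000) is divided into 3 shares of £19,000: Gita, Wren, and Tavita each take £19,000.
Joaquin's share (£57,000) is divided into 2 shares of £28,500: Liesel and Ximena each take £28,500.

Gita receives £19,000.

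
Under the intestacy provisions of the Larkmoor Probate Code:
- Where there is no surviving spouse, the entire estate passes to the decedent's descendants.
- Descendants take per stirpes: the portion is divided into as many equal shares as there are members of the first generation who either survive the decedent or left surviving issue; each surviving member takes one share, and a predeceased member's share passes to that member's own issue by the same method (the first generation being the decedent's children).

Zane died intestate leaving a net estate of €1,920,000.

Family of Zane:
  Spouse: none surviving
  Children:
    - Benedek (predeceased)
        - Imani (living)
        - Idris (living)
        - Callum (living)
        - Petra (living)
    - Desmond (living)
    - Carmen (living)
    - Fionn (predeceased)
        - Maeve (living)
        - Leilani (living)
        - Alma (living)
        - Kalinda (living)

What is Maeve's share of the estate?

The entire €1,920,000 passes to the descendants.
That amount (€1,920,000) is divided into 4 shares of €480,000: Desmond and Carmen each take €480,000; Benedek's €480,000 share passes to Benedek's issue; Fionn's €480,000 share passes to Fionn's issue.
Benedek's share (€480,000) is divided into 4 shares of €120,000: Imani, Idris, Callum, and Petra each take €120,000.
Fionn's share (€480,000) is divided into 4 shares of €120,000: Maeve, Leilani, Alma, and Kalinda each take €120,000.

Maeve receives €120,000.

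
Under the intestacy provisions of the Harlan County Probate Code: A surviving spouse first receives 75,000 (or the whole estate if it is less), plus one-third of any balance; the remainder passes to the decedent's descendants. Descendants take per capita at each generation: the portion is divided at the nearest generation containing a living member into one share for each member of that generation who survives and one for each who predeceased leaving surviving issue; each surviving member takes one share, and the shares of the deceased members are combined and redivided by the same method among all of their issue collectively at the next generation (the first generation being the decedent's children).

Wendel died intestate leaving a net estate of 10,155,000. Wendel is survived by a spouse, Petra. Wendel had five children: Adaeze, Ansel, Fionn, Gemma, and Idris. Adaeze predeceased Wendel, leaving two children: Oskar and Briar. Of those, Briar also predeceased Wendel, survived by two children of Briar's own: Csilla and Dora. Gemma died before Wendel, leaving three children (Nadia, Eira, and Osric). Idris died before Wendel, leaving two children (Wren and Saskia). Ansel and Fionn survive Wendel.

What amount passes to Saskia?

Saskia receives 576,000.

Petra first takes 75,000, leaving a balance of 10,080,000. Petra then takes one-third of the balance (3,360,000), for a total of 3,435,000. The remaining 6,720,000 passes to the descendants.
The descendants' portion (6,720,000) is divided at the children's generation into 5 shares of 1,344,000. Ansel and Fionn each take 1,344,000. The 3 shares of the deceased (Adaeze, Gemma, and Idris) are combined into a pool of 4,032,000.
That pool (4,032,000) is divided at the grandchildren's generation into 7 shares of 576,000. Oskar, Nadia, Eira, Osric, Wren, and Saskia each take 576,000. The remaining share for the deceased Briar (576,000) is carried to the next generation.
That pool (576,000) is divided at the great-grandchildren's generation equally among Csilla and Dora: 288,000 each.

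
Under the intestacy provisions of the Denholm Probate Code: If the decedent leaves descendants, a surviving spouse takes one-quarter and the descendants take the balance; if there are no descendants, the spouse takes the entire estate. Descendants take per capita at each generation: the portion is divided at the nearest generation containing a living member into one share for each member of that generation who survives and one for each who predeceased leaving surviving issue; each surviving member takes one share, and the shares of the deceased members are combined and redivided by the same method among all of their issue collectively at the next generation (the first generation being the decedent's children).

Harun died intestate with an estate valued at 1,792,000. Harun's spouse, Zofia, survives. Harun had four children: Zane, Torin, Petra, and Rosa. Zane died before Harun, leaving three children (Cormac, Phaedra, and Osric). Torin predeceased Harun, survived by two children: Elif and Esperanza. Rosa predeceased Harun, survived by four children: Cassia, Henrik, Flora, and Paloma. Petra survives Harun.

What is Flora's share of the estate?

Flora receives 112,000.

Zofia takes one-quarter of 1,792,000 = 448,000. The remaining 1,344,000 passes to the descendants.
The descendants' portion (1,344,000) is divided at the children's generation into 4 shares of 336,000. Petra takes 336,000. The 3 shares of the deceased (Zane, Torin, and Rosa) are combined into a pool of 1,008,000.
That pool (1,008,000) is divided at the grandchildren's generation equally among Cormac, Phaedra, Osric, Elif, Esperanza, Cassia, Henrik, Flora, and Paloma: 112,000 each.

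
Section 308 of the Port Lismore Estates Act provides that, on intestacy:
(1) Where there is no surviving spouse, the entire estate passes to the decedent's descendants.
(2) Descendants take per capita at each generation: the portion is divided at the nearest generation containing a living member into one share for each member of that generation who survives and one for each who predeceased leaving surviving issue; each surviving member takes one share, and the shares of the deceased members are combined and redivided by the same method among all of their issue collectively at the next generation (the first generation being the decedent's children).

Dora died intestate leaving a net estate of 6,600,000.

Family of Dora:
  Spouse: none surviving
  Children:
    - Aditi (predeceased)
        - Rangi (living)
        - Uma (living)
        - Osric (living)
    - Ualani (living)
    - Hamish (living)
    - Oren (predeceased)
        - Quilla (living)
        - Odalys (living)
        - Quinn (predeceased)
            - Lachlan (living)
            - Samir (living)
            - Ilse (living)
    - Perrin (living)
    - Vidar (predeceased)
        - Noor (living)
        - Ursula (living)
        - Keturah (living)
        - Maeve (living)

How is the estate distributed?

Rangi: 330,000; Uma: 330,000; Osric: 330,000; Ualani: 1,100,000; Hamish: 1,100,000; Quilla: 330,000; Odalys: 330,000; Lachlan: 110,000; Samir: 110,000; Ilse: 110,000; Perrin: 1,100,000; Noor: 330,000; Ursula: 330,000; Keturah: 330,000; Maeve: 330,000

The entire 6,600,000 passes to the descendants.
That amount (6,600,000) is divided at the children's generation into 6 shares of 1,100,000. Ualani, Hamish, and Perrin each take 1,100,000. The 3 shares of the deceased (Aditi, Oren, and Vidar) are combined into a pool of 3,300,000.
That pool (3,300,000) is divided at the grandchildren's generation into 10 shares of 330,000. Rangi, Uma, Osric, Quilla, Odalys, Noor, Ursula, Keturah, and Maeve each take 330,000. The remaining share for the deceased Quinn (330,000) is carried to the next generation.
That pool (330,000) is divided at the great-grandchildren's generation equally among Lachlan, Samir, and Ilse: 110,000 each.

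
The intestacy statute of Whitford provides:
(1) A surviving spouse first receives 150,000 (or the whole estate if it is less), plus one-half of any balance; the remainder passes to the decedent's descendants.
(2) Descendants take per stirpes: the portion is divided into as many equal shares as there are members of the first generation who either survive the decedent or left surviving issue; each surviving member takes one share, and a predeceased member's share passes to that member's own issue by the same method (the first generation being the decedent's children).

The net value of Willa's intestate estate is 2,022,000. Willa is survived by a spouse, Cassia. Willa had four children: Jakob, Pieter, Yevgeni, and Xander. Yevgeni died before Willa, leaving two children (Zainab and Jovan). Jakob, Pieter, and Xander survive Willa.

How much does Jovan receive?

Jovan receives 117,000.

Cassia first takes 150,000, leaving a balance of 1,872,000. Cassia then takes one-half of the balance (936,000), for a total of 1,086,000. The remaining 936,000 passes to the descendants.
The descendants' portion (936,000) is divided into 4 shares of 234,000: Jakob, Pieter, and Xander each take 234,000; Yevgeni's 234,000 share passes to Yevgeni's issue.
Yevgeni's share (234,000) is divided into 2 shares of 117,000: Zainab and Jovan each take 117,000.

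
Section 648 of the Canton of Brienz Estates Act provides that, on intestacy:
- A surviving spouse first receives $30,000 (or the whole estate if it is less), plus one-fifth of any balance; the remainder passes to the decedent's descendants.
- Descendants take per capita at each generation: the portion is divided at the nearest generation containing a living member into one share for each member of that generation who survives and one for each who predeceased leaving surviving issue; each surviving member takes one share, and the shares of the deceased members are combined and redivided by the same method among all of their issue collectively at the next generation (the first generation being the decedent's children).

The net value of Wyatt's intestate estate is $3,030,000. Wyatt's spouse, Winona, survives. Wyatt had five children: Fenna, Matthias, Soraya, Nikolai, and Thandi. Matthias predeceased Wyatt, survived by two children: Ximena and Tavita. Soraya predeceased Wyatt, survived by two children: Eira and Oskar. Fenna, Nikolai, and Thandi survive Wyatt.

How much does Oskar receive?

Winona first takes $30,000, leaving a balance of $3,000,000. Winona then takes one-fifth of the balance ($600,000), for a total of $630,000. The remaining $2,400,000 passes to the descendants.
The descendants' portion ($2,400,000) is divided at the children's generation into 5 shares of $480,000. Fenna, Nikolai, and Thandi each take $480,000. The 2 shares of the deceased (Matthias and Soraya) are combined into a pool of $960,000.
That pool ($960,000) is divided at the grandchildren's generation equally among Ximena, Tavita, Eira, and Oskar: $240,000 each.

Oskar receives $240,000.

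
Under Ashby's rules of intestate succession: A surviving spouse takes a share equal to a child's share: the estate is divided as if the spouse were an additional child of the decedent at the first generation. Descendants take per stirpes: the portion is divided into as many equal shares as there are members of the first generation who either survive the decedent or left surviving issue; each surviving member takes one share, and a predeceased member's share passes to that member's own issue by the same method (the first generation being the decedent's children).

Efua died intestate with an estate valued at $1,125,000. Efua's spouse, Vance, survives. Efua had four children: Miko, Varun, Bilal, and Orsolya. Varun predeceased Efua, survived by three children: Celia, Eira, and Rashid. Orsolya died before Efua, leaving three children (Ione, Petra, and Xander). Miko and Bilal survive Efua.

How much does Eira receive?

The spouse counts as an additional share at the children's level, so there are 5 primary shares of $225,000. Vance takes one such share ($225,000).
The children's combined portion ($900,000) is divided into 4 shares of $225,000: Miko and Bilal each take $225,000; Varun's $225,000 share passes to Varun's issue; Orsolya's $225,000 share passes to Orsolya's issue.
Varun's share ($225,000) is divided into 3 shares of $75,000: Celia, Eira, and Rashid each take $75,000.
Orsolya's share ($225,000) is divided into 3 shares of $75,000: Ione, Petra, and Xander each take $75,000.

Eira receives $75,000.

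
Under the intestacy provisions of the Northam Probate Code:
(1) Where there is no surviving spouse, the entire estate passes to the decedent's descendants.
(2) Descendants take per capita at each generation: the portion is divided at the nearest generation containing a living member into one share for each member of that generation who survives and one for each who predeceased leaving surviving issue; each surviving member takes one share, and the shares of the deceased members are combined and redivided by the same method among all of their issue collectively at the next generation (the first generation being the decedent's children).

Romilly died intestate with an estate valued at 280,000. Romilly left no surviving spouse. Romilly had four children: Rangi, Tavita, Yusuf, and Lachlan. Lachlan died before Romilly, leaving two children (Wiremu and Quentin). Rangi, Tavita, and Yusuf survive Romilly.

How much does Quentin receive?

Quentin receives 35,000.

The entire 280,000 passes to the descendants.
That amount (280,000) is divided at the children's generation into 4 shares of 70,000. Rangi, Tavita, and Yusuf each take 70,000. The remaining share for the deceased Lachlan (70,000) is carried to the next generation.
That pool (70,000) is divided at the grandchildren's generation equally among Wiremu and Quentin: 35,000 each.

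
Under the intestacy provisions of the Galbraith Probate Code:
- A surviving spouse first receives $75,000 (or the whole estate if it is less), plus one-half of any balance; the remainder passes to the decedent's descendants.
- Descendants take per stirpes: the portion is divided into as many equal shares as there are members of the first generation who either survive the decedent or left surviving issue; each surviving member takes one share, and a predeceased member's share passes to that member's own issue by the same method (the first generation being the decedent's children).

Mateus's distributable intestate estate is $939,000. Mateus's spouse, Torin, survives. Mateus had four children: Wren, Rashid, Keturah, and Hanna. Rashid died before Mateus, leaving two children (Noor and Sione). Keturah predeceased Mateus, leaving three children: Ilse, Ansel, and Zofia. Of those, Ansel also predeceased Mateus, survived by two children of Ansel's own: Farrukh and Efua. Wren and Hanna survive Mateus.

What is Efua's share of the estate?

Efua receives $18,000.

Torin first takes $75,000, leaving a balance of $864,000. Torin then takes one-half of the balance ($432,000), for a total of $507,000. The remaining $432,000 passes to the descendants.
The descendants' portion ($432,000) is divided into 4 shares of $108,000: Wren and Hanna each take $108,000; Rashid's $108,000 share passes to Rashid's issue; Keturah's $108,000 share passes to Keturah's issue.
Rashid's share ($108,000) is divided into 2 shares of $54,000: Noor and Sione each take $54,000.
Keturah's share ($108,000) is divided into 3 shares of $36,000: Ilse and Zofia each take $36,000; Ansel's $36,000 share passes to Ansel's issue.
Ansel's share ($36,000) is divided into 2 shares of $18,000: Farrukh and Efua each take $18,000.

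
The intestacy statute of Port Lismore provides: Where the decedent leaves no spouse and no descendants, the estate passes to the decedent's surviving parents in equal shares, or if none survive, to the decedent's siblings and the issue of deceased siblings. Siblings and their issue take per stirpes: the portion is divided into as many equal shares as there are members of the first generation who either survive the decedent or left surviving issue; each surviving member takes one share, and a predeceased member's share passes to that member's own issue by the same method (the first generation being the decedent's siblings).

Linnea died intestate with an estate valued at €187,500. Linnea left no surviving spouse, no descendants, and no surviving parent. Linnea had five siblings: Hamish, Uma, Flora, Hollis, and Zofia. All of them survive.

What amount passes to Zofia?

Zofia receives €37,500.

The entire €187,500 passes to the siblings and their issue.
That amount (€187,500) is divided into 5 shares of €37,500: Hamish, Uma, Flora, Hollis, and Zofia each take €37,500.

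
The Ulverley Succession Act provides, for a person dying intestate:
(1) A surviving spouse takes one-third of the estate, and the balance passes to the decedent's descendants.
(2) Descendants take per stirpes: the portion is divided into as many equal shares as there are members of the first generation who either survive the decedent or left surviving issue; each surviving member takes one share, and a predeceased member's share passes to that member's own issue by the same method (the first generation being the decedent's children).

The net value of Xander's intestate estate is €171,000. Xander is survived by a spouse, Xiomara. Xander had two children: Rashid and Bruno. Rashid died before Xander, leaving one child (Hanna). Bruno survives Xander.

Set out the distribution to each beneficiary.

Xiomara takes one-third of €171,000 = €57,000. The remaining €114,000 passes to the descendants.
The descendants' portion (€114,000) is divided into 2 shares of €57,000: Bruno takes €57,000; Rashid's €57,000 share passes to Rashid's issue.
Rashid's share (€57,000) passes entirely to Hanna.

Xiomara: €57,000; Hanna: €57,000; Bruno: €57,000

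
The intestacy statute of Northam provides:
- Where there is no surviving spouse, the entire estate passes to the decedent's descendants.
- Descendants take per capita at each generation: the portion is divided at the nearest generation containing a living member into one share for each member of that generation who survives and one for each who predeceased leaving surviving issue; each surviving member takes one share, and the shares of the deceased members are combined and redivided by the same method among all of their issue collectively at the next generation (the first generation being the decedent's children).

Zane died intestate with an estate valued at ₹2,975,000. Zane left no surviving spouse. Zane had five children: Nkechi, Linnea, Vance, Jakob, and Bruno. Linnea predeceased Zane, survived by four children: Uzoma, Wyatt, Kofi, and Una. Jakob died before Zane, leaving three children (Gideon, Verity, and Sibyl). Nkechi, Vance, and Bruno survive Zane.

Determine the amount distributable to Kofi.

Kofi receives ₹170,000.

The entire ₹2,975,000 passes to the descendants.
That amount (₹2,975,000) is divided at the children's generation into 5 shares of ₹595,000. Nkechi, Vance, and Bruno each take ₹595,000. The 2 shares of the deceased (Linnea and Jakob) are combined into a pool of ₹1,190,000.
That pool (₹1,190,000) is divided at the grandchildren's generation equally among Uzoma, Wyatt, Kofi, Una, Gideon, Verity, and Sibyl: ₹170,000 each.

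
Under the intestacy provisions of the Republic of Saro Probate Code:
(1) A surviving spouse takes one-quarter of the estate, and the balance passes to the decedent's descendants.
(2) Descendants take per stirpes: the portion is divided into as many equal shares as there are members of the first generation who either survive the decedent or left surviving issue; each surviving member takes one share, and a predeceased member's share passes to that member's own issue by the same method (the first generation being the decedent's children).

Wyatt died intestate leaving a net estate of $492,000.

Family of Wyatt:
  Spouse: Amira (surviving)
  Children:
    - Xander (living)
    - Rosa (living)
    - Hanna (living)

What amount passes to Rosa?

Rosa receives $123,000.

Amira takes one-quarter of $492,000 = $123,000. The remaining $369,000 passes to the descendants.
The descendants' portion ($369,000) is divided into 3 shares of $123,000: Xander, Rosa, and Hanna each take $123,000.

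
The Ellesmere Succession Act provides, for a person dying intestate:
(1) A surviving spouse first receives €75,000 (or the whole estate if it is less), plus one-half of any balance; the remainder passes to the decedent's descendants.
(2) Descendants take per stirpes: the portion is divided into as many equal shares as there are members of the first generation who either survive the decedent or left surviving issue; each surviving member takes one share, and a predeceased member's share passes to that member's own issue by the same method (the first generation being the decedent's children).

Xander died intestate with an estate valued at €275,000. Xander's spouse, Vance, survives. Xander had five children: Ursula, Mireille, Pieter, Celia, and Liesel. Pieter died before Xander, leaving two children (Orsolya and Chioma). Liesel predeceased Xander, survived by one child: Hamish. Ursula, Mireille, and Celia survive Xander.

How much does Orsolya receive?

Vance first takes €75,000, leaving a balance of €200,000. Vance then takes one-half of the balance (€100,000), for a total of €175,000. The remaining €100,000 passes to the descendants.
The descendants' portion (€100,000) is divided into 5 shares of €20,000: Ursula, Mireille, and Celia each take €20,000; Pieter's €20,000 share passes to Pieter's issue; Liesel's €20,000 share passes to Liesel's issue.
Pieter's share (€20,000) is divided into 2 shares of €10,000: Orsolya and Chioma each take €10,000.
Liesel's share (€20,000) passes entirely to Hamish.

Orsolya receives €10,000.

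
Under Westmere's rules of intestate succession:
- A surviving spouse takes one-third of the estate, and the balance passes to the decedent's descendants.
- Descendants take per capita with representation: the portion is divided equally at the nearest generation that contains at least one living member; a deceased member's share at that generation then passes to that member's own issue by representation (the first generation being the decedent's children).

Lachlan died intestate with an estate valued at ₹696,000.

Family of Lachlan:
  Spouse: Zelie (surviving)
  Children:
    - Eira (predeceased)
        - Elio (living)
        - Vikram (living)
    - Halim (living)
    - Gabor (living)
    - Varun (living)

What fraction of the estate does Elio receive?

Zelie takes one-third of ₹696,000 = ₹232,000. The remaining ₹464,000 passes to the descendants.
The descendants' portion (₹464,000) is divided into 4 shares of ₹116,000: Halim, Gabor, and Varun each take ₹116,000; Eira's ₹116,000 share passes to Eira's issue.
Eira's share (₹116,000) is divided into 2 shares of ₹58,000: Elio and Vikram each take ₹58,000.

Elio receives 1/12 of the estate.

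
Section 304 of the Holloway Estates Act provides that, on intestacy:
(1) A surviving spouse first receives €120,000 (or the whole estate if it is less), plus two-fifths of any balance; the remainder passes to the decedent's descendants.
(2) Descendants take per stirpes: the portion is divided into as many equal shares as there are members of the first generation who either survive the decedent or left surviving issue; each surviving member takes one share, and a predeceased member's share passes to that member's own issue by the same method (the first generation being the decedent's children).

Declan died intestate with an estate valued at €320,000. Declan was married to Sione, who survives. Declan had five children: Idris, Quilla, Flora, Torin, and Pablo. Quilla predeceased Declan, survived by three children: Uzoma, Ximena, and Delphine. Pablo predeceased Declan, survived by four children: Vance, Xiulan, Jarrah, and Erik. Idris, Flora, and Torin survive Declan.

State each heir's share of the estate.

Sione first takes €120,000, leaving a balance of €200,000. Sione then takes two-fifths of the balance (€80,000), for a total of €200,000. The remaining €120,000 passes to the descendants.
The descendants' portion (€120,000) is divided into 5 shares of €24,000: Idris, Flora, and Torin each take €24,000; Quilla's €24,000 share passes to Quilla's issue; Pablo's €24,000 share passes to Pablo's issue.
Quilla's share (€24,000) is divided into 3 shares of €8,000: Uzoma, Ximena, and Delphine each take €8,000.
Pablo's share (€24,000) is divided into 4 shares of €6,000: Vance, Xiulan, Jarrah, and Erik each take €6,000.

Sione: €200,000; Idris: €24,000; Uzoma: €8,000; Ximena: €8,000; Delphine: €8,000; Flora: €24,000; Torin: €24,000; Vance: €6,000; Xiulan: €6,000; Jarrah: €6,000; Erik: €6,000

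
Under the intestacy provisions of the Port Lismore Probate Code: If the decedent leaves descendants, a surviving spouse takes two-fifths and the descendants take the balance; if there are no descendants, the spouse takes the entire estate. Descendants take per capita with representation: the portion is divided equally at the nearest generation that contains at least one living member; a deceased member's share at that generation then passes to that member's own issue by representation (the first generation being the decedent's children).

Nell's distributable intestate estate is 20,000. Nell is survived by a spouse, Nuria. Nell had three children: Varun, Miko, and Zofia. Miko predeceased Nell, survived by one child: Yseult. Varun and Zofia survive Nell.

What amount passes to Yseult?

Yseult receives 4,000.

Nuria takes two-fifths of 20,000 = 8,000. The remaining 12,000 passes to the descendants.
The descendants' portion (12,000) is divided into 3 shares of 4,000: Varun and Zofia each take 4,000; Miko's 4,000 share passes to Miko's issue.
Miko's share (4,000) passes entirely to Yseult.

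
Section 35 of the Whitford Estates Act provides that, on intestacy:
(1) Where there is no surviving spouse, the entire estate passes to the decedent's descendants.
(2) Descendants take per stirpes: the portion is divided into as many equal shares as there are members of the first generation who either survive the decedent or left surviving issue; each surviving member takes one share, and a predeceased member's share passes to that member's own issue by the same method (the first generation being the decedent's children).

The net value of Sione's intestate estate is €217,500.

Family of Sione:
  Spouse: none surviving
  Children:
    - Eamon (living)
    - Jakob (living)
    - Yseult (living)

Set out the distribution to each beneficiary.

The entire €217,500 passes to the descendants.
That amount (€217,500) is divided into 3 shares of €72,500: Eamon, Jakob, and Yseult each take €72,500.

Eamon: €72,500; Jakob: €72,500; Yseult: €72,500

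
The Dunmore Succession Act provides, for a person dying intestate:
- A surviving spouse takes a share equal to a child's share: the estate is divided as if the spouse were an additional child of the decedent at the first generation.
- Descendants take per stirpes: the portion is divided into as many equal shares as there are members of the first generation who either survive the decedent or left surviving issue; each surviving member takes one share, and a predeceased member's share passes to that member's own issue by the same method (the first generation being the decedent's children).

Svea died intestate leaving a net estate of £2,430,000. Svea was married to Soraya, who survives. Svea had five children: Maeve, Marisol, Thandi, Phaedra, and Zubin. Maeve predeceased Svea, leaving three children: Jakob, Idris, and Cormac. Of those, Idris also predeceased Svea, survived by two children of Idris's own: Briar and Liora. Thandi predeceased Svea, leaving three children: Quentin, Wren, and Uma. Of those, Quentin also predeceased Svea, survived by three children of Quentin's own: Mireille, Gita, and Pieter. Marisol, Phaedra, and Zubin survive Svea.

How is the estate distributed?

The spouse counts as an additional share at the children's level, so there are 6 primary shares of £405,000. Soraya takes one such share (£405,000).
The children's combined portion (£2,025,000) is divided into 5 shares of £405,000: Marisol, Phaedra, and Zubin each take £405,000; Maeve's £405,000 share passes to Maeve's issue; Thandi's £405,000 share passes to Thandi's issue.
Maeve's share (£405,000) is divided into 3 shares of £135,000: Jakob and Cormac each take £135,000; Idris's £135,000 share passes to Idris's issue.
Idris's share (£135,000) is divided into 2 shares of £67,500: Briar and Liora each take £67,500.
Thandi's share (£405,000) is divided into 3 shares of £135,000: Wren and Uma each take £135,000; Quentin's £135,000 share passes to Quentin's issue.
Quentin's share (£135,000) is divided into 3 shares of £45,000: Mireille, Gita, and Pieter each take £45,000.

Soraya: £405,000; Jakob: £135,000; Briar: £67,500; Liora: £67,500; Cormac: £135,000; Marisol: £405,000; Mireille: £45,000; Gita: £45,000; Pieter: £45,000; Wren: £135,000; Uma: £135,000; Phaedra: £405,000; Zubin: £405,000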